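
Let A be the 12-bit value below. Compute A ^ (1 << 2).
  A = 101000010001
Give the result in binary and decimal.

Mask = 1 << 2 = 000000000100
Bit 2 of A is 0; XOR with the mask flips it to 1.
  101000010001
^ 000000000100
--------------
  101000010101

Answer: 101000010101 (2581)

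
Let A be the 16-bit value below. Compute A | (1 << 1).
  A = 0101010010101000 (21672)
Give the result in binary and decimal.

Mask = 1 << 1 = 0000000000000010
Bit 1 of A is 0, so OR-ing with the mask flips it to 1.
  0101010010101000
| 0000000000000010
------------------
  0101010010101010

Answer: 0101010010101010 (21674)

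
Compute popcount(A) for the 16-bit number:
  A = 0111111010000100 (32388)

0111111010000100
1-bits at positions (from bit 0 = LSB): 2, 7, 9, 10, 11, 12, 13, 14
Count = 8

Answer: 8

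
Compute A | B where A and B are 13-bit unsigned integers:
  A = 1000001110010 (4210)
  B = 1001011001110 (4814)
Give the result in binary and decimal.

Apply | to each column (1 where either bit is 1):
  1000001110010
| 1001011001110
---------------
  1001011111110

Answer: 1001011111110 (4862)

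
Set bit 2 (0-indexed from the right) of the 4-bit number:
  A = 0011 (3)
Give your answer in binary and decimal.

Mask = 1 << 2 = 0100
Bit 2 of A is 0, so OR-ing with the mask flips it to 1.
  0011
| 0100
------
  0111

Answer: 0111 (7)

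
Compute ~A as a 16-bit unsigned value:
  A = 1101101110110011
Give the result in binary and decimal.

Flip each bit (0->1, 1->0):
  1101101110110011
  0010010001001100

Answer: 0010010001001100 (9292)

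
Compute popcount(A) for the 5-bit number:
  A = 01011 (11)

01011
1-bits at positions (from bit 0 = LSB): 0, 1, 3
Count = 3

Answer: 3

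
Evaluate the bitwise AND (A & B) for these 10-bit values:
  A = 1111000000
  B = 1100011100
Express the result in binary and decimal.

Apply & to each column (1 only where both bits are 1):
  1111000000
& 1100011100
------------
  1100000000

Answer: 1100000000 (768)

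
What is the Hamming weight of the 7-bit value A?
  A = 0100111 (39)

0100111
1-bits at positions (from bit 0 = LSB): 0, 1, 2, 5
Count = 4

Answer: 4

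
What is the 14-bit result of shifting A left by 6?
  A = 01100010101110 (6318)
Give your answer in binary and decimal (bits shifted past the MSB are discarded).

Shift left by 6: drop the top 6 bit(s), append 6 zero(s) on the right.
  01100010101110  ->  discard [011000], keep [10101110], append 000000
= 10101110000000

Answer: 10101110000000 (11136)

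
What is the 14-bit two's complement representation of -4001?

1. Binary of +4001:  00111110100001
2. Invert bits:     11000001011110
3. Add 1:           11000001011111

Answer: 11000001011111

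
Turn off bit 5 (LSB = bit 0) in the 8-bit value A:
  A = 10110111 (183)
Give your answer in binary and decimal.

Mask = ~(1 << 5) = 11011111
Bit 5 of A is 1, so AND-ing with the mask clears it to 0.
  10110111
& 11011111
----------
  10010111

Answer: 10010111 (151)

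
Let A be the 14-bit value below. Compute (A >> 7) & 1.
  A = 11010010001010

Bit 7 is the 8th from the right.
  11010010001010
        ^
That bit is 1.

Answer: 1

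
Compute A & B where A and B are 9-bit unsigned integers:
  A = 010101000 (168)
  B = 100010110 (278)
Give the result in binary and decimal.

Apply & to each column (1 only where both bits are 1):
  010101000
& 100010110
-----------
  000000000

Answer: 000000000 (0)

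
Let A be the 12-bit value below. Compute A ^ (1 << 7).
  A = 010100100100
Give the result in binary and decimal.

Mask = 1 << 7 = 000010000000
Bit 7 of A is 0; XOR with the mask flips it to 1.
  010100100100
^ 000010000000
--------------
  010110100100

Answer: 010110100100 (1444)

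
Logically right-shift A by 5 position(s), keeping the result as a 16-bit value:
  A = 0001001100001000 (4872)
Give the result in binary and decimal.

Logical shift right by 5: drop the bottom 5 bit(s), prepend 5 zero(s) on the left.
  0001001100001000  ->  keep [00010011000], discard [01000], prepend 00000
= 0000000010011000

Answer: 0000000010011000 (152)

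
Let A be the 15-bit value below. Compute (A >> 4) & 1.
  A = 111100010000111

Bit 4 is the 5th from the right.
  111100010000111
            ^
That bit is 0.

Answer: 0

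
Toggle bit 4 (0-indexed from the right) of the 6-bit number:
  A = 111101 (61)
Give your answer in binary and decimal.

Mask = 1 << 4 = 010000
Bit 4 of A is 1; XOR with the mask flips it to 0.
  111101
^ 010000
--------
  101101

Answer: 101101 (45)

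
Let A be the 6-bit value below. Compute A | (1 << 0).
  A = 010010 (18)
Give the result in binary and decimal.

Mask = 1 << 0 = 000001
Bit 0 of A is 0, so OR-ing with the mask flips it to 1.
  010010
| 000001
--------
  010011

Answer: 010011 (19)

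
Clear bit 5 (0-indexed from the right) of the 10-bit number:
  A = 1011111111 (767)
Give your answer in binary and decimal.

Mask = ~(1 << 5) = 1111011111
Bit 5 of A is 1, so AND-ing with the mask clears it to 0.
  1011111111
& 1111011111
------------
  1011011111

Answer: 1011011111 (735)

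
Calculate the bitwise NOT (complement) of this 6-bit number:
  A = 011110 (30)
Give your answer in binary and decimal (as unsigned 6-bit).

Flip each bit (0->1, 1->0):
  011110
  100001

Answer: 100001 (33)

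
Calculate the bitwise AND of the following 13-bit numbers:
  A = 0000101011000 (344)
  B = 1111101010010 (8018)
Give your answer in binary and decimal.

Apply & to each column (1 only where both bits are 1):
  0000101011000
& 1111101010010
---------------
  0000101010000

Answer: 0000101010000 (336)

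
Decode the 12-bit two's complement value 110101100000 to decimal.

MSB is 1, so the value is negative. Find the magnitude:
1. Invert bits:  001010011111
2. Add 1:        001010100000  = 672
3. Apply sign:   -672

Answer: -672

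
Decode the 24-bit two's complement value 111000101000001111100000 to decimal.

MSB is 1, so the value is negative. Find the magnitude:
1. Invert bits:  000111010111110000011111
2. Add 1:        000111010111110000100000  = 1932320
3. Apply sign:   -1932320

Answer: -1932320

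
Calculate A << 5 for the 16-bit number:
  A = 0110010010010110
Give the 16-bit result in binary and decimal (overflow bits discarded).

Shift left by 5: drop the top 5 bit(s), append 5 zero(s) on the right.
  0110010010010110  ->  discard [01100], keep [10010010110], append 00000
= 1001001011000000

Answer: 1001001011000000 (37568)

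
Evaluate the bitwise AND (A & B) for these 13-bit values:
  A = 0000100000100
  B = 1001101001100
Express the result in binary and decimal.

Apply & to each column (1 only where both bits are 1):
  0000100000100
& 1001101001100
---------------
  0000100000100

Answer: 0000100000100 (260)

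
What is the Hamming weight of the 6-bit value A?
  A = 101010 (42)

101010
1-bits at positions (from bit 0 = LSB): 1, 3, 5
Count = 3

Answer: 3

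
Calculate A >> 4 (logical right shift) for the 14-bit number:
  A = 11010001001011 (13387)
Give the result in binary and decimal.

Logical shift right by 4: drop the bottom 4 bit(s), prepend 4 zero(s) on the left.
  11010001001011  ->  keep [1101000100], discard [1011], prepend 0000
= 00001101000100

Answer: 00001101000100 (836)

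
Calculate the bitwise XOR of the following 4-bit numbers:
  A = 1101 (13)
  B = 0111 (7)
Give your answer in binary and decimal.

Apply ^ to each column (1 where bits differ):
  1101
^ 0111
------
  1010

Answer: 1010 (10)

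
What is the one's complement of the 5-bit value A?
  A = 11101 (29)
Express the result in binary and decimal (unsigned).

Flip each bit (0->1, 1->0):
  11101
  00010

Answer: 00010 (2)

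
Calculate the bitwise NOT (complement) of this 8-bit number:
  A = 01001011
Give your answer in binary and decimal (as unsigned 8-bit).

Flip each bit (0->1, 1->0):
  01001011
  10110100

Answer: 10110100 (180)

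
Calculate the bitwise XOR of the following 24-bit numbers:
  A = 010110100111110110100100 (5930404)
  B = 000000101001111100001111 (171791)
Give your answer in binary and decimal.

Apply ^ to each column (1 where bits differ):
  010110100111110110100100
^ 000000101001111100001111
--------------------------
  010110001110001010101011

Answer: 010110001110001010101011 (5825195)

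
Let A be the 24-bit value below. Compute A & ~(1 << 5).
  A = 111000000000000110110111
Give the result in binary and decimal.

Mask = ~(1 << 5) = 111111111111111111011111
Bit 5 of A is 1, so AND-ing with the mask clears it to 0.
  111000000000000110110111
& 111111111111111111011111
--------------------------
  111000000000000110010111

Answer: 111000000000000110010111 (14680471)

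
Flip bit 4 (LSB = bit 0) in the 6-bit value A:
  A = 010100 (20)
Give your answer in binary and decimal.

Mask = 1 << 4 = 010000
Bit 4 of A is 1; XOR with the mask flips it to 0.
  010100
^ 010000
--------
  000100

Answer: 000100 (4)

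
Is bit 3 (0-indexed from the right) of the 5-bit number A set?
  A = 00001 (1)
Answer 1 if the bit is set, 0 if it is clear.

Bit 3 is the 4th from the right.
  00001
   ^
That bit is 0.

Answer: 0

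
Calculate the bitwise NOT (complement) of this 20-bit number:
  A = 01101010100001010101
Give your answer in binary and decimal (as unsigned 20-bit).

Flip each bit (0->1, 1->0):
  01101010100001010101
  10010101011110101010

Answer: 10010101011110101010 (612266)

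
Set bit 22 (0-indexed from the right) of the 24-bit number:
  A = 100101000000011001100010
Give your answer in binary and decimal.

Mask = 1 << 22 = 010000000000000000000000
Bit 22 of A is 0, so OR-ing with the mask flips it to 1.
  100101000000011001100010
| 010000000000000000000000
--------------------------
  110101000000011001100010

Answer: 110101000000011001100010 (13895266)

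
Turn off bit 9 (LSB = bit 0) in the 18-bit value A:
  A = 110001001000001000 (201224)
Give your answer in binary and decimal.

Mask = ~(1 << 9) = 111111110111111111
Bit 9 of A is 1, so AND-ing with the mask clears it to 0.
  110001001000001000
& 111111110111111111
--------------------
  110001000000001000

Answer: 110001000000001000 (200712)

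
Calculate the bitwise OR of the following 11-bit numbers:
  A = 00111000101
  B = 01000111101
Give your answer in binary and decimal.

Apply | to each column (1 where either bit is 1):
  00111000101
| 01000111101
-------------
  01111111101

Answer: 01111111101 (1021)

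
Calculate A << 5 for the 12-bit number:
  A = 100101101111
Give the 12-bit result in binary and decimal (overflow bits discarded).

Shift left by 5: drop the top 5 bit(s), append 5 zero(s) on the right.
  100101101111  ->  discard [10010], keep [1101111], append 00000
= 110111100000

Answer: 110111100000 (3552)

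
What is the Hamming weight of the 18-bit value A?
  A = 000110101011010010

000110101011010010
1-bits at positions (from bit 0 = LSB): 1, 4, 6, 7, 9, 11, 13, 14
Count = 8

Answer: 8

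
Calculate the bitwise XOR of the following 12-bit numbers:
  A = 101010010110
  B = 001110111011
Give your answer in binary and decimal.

Apply ^ to each column (1 where bits differ):
  101010010110
^ 001110111011
--------------
  100100101101

Answer: 100100101101 (2349)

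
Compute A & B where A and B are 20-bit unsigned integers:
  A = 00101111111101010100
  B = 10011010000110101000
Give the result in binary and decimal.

Apply & to each column (1 only where both bits are 1):
  00101111111101010100
& 10011010000110101000
----------------------
  00001010000100000000

Answer: 00001010000100000000 (41216)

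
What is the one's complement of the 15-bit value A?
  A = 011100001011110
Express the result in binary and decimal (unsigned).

Flip each bit (0->1, 1->0):
  011100001011110
  100011110100001

Answer: 100011110100001 (18337)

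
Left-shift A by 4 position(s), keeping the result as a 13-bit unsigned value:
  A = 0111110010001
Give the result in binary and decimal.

Shift left by 4: drop the top 4 bit(s), append 4 zero(s) on the right.
  0111110010001  ->  discard [0111], keep [110010001], append 0000
= 1100100010000

Answer: 1100100010000 (6416)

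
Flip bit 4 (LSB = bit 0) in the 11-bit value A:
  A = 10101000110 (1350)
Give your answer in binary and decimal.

Mask = 1 << 4 = 00000010000
Bit 4 of A is 0; XOR with the mask flips it to 1.
  10101000110
^ 00000010000
-------------
  10101010110

Answer: 10101010110 (1366)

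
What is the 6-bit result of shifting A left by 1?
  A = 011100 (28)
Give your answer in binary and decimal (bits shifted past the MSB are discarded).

Shift left by 1: drop the top 1 bit(s), append 1 zero(s) on the right.
  011100  ->  discard [0], keep [11100], append 0
= 111000

Answer: 111000 (56)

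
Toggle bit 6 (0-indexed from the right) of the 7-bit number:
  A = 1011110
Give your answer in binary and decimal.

Mask = 1 << 6 = 1000000
Bit 6 of A is 1; XOR with the mask flips it to 0.
  1011110
^ 1000000
---------
  0011110

Answer: 0011110 (30)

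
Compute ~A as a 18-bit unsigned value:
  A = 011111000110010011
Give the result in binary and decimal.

Flip each bit (0->1, 1->0):
  011111000110010011
  100000111001101100

Answer: 100000111001101100 (134764)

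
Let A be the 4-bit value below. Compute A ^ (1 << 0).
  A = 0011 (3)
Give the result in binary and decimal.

Mask = 1 << 0 = 0001
Bit 0 of A is 1; XOR with the mask flips it to 0.
  0011
^ 0001
------
  0010

Answer: 0010 (2)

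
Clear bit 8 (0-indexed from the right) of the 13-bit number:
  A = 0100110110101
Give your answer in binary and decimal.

Mask = ~(1 << 8) = 1111011111111
Bit 8 of A is 1, so AND-ing with the mask clears it to 0.
  0100110110101
& 1111011111111
---------------
  0100010110101

Answer: 0100010110101 (2229)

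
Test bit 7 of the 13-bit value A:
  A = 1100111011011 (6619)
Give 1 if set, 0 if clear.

Bit 7 is the 8th from the right.
  1100111011011
       ^
That bit is 1.

Answer: 1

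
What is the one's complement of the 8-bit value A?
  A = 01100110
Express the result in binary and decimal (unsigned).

Flip each bit (0->1, 1->0):
  01100110
  10011001

Answer: 10011001 (153)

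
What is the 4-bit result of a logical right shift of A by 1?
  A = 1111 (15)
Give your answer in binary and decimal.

Logical shift right by 1: drop the bottom 1 bit(s), prepend 1 zero(s) on the left.
  1111  ->  keep [111], discard [1], prepend 0
= 0111

Answer: 0111 (7)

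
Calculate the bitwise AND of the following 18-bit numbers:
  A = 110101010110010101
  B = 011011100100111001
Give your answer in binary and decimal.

Apply & to each column (1 only where both bits are 1):
  110101010110010101
& 011011100100111001
--------------------
  010001000100010001

Answer: 010001000100010001 (69905)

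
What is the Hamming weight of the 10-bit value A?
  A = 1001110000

1001110000
1-bits at positions (from bit 0 = LSB): 4, 5, 6, 9
Count = 4

Answer: 4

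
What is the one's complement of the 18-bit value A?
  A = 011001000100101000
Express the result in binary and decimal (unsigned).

Flip each bit (0->1, 1->0):
  011001000100101000
  100110111011010111

Answer: 100110111011010111 (159447)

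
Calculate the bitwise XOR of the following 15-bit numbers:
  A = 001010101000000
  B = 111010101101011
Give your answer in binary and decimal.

Apply ^ to each column (1 where bits differ):
  001010101000000
^ 111010101101011
-----------------
  110000000101011

Answer: 110000000101011 (24619)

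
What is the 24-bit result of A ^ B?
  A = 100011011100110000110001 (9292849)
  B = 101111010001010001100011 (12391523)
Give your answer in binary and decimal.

Apply ^ to each column (1 where bits differ):
  100011011100110000110001
^ 101111010001010001100011
--------------------------
  001100001101100001010010

Answer: 001100001101100001010010 (3201106)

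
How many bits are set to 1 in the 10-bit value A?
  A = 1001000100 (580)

1001000100
1-bits at positions (from bit 0 = LSB): 2, 6, 9
Count = 3

Answer: 3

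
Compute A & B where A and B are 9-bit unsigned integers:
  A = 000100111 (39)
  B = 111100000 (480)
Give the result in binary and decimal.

Apply & to each column (1 only where both bits are 1):
  000100111
& 111100000
-----------
  000100000

Answer: 000100000 (32)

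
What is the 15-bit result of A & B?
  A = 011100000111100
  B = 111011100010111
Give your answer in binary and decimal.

Apply & to each column (1 only where both bits are 1):
  011100000111100
& 111011100010111
-----------------
  011000000010100

Answer: 011000000010100 (12308)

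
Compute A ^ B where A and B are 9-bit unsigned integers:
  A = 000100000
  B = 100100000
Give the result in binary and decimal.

Apply ^ to each column (1 where bits differ):
  000100000
^ 100100000
-----------
  100000000

Answer: 100000000 (256)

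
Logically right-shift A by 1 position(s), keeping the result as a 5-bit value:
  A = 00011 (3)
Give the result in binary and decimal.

Logical shift right by 1: drop the bottom 1 bit(s), prepend 1 zero(s) on the left.
  00011  ->  keep [0001], discard [1], prepend 0
= 00001

Answer: 00001 (1)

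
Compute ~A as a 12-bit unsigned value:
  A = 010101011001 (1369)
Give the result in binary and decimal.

Flip each bit (0->1, 1->0):
  010101011001
  101010100110

Answer: 101010100110 (2726)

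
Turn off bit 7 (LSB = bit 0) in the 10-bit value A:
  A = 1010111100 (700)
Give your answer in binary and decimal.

Mask = ~(1 << 7) = 1101111111
Bit 7 of A is 1, so AND-ing with the mask clears it to 0.
  1010111100
& 1101111111
------------
  1000111100

Answer: 1000111100 (572)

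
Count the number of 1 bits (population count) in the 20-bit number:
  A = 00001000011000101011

00001000011000101011
1-bits at positions (from bit 0 = LSB): 0, 1, 3, 5, 9, 10, 15
Count = 7

Answer: 7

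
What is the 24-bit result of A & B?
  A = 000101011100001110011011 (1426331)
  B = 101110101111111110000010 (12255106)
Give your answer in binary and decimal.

Apply & to each column (1 only where both bits are 1):
  000101011100001110011011
& 101110101111111110000010
--------------------------
  000100001100001110000010

Answer: 000100001100001110000010 (1098626)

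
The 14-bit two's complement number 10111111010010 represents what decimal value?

MSB is 1, so the value is negative. Find the magnitude:
1. Invert bits:  01000000101101
2. Add 1:        01000000101110  = 4142
3. Apply sign:   -4142

Answer: -4142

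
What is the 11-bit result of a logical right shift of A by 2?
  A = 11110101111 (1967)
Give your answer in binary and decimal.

Logical shift right by 2: drop the bottom 2 bit(s), prepend 2 zero(s) on the left.
  11110101111  ->  keep [111101011], discard [11], prepend 00
= 00111101011

Answer: 00111101011 (491)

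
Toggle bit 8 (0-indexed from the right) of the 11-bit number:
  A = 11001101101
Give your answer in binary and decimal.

Mask = 1 << 8 = 00100000000
Bit 8 of A is 0; XOR with the mask flips it to 1.
  11001101101
^ 00100000000
-------------
  11101101101

Answer: 11101101101 (1901)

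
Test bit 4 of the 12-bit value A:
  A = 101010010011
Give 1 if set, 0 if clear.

Bit 4 is the 5th from the right.
  101010010011
         ^
That bit is 1.

Answer: 1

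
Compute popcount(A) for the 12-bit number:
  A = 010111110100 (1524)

010111110100
1-bits at positions (from bit 0 = LSB): 2, 4, 5, 6, 7, 8, 10
Count = 7

Answer: 7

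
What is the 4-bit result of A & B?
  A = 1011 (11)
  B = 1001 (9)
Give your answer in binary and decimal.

Apply & to each column (1 only where both bits are 1):
  1011
& 1001
------
  1001

Answer: 1001 (9)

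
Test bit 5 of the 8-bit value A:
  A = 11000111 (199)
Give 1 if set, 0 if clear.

Bit 5 is the 6th from the right.
  11000111
    ^
That bit is 0.

Answer: 0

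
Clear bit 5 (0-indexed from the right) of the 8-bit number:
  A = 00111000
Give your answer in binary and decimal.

Mask = ~(1 << 5) = 11011111
Bit 5 of A is 1, so AND-ing with the mask clears it to 0.
  00111000
& 11011111
----------
  00011000

Answer: 00011000 (24)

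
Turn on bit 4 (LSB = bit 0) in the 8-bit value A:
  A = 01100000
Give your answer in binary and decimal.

Mask = 1 << 4 = 00010000
Bit 4 of A is 0, so OR-ing with the mask flips it to 1.
  01100000
| 00010000
----------
  01110000

Answer: 01110000 (112)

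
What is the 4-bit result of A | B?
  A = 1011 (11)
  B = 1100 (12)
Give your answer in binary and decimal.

Apply | to each column (1 where either bit is 1):
  1011
| 1100
------
  1111

Answer: 1111 (15)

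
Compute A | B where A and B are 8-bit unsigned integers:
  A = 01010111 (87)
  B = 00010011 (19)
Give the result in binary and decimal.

Apply | to each column (1 where either bit is 1):
  01010111
| 00010011
----------
  01010111

Answer: 01010111 (87)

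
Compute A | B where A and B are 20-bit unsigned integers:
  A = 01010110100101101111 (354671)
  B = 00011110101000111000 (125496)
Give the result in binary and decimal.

Apply | to each column (1 where either bit is 1):
  01010110100101101111
| 00011110101000111000
----------------------
  01011110101101111111

Answer: 01011110101101111111 (387967)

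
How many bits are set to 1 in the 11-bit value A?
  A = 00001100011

00001100011
1-bits at positions (from bit 0 = LSB): 0, 1, 5, 6
Count = 4

Answer: 4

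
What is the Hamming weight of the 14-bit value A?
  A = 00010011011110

00010011011110
1-bits at positions (from bit 0 = LSB): 1, 2, 3, 4, 6, 7, 10
Count = 7

Answer: 7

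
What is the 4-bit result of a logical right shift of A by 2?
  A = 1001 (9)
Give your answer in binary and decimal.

Logical shift right by 2: drop the bottom 2 bit(s), prepend 2 zero(s) on the left.
  1001  ->  keep [10], discard [01], prepend 00
= 0010

Answer: 0010 (2)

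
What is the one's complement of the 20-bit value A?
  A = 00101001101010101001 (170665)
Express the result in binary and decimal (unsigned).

Flip each bit (0->1, 1->0):
  00101001101010101001
  11010110010101010110

Answer: 11010110010101010110 (877910)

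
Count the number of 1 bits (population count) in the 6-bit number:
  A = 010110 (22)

010110
1-bits at positions (from bit 0 = LSB): 1, 2, 4
Count = 3

Answer: 3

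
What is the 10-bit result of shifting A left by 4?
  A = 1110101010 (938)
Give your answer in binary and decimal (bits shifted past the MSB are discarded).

Shift left by 4: drop the top 4 bit(s), append 4 zero(s) on the right.
  1110101010  ->  discard [1110], keep [101010], append 0000
= 1010100000

Answer: 1010100000 (672)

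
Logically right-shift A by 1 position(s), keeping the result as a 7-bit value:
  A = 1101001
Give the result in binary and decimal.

Logical shift right by 1: drop the bottom 1 bit(s), prepend 1 zero(s) on the left.
  1101001  ->  keep [110100], discard [1], prepend 0
= 0110100

Answer: 0110100 (52)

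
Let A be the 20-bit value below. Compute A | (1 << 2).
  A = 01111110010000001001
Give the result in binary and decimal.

Mask = 1 << 2 = 00000000000000000100
Bit 2 of A is 0, so OR-ing with the mask flips it to 1.
  01111110010000001001
| 00000000000000000100
----------------------
  01111110010000001101

Answer: 01111110010000001101 (517133)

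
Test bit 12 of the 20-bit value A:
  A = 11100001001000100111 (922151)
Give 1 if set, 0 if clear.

Bit 12 is the 13th from the right.
  11100001001000100111
         ^
That bit is 1.

Answer: 1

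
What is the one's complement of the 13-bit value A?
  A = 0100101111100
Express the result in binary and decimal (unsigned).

Flip each bit (0->1, 1->0):
  0100101111100
  1011010000011

Answer: 1011010000011 (5763)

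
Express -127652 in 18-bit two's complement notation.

1. Binary of +127652:  011111001010100100
2. Invert bits:     100000110101011011
3. Add 1:           100000110101011100

Answer: 100000110101011100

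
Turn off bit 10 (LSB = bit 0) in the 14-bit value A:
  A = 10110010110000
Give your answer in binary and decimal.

Mask = ~(1 << 10) = 11101111111111
Bit 10 of A is 1, so AND-ing with the mask clears it to 0.
  10110010110000
& 11101111111111
----------------
  10100010110000

Answer: 10100010110000 (10416)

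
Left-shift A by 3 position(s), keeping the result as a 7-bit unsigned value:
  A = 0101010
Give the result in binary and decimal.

Shift left by 3: drop the top 3 bit(s), append 3 zero(s) on the right.
  0101010  ->  discard [010], keep [1010], append 000
= 1010000

Answer: 1010000 (80)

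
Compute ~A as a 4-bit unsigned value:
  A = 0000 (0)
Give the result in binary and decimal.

Flip each bit (0->1, 1->0):
  0000
  1111

Answer: 1111 (15)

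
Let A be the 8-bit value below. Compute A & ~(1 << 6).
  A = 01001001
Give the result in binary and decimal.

Mask = ~(1 << 6) = 10111111
Bit 6 of A is 1, so AND-ing with the mask clears it to 0.
  01001001
& 10111111
----------
  00001001

Answer: 00001001 (9)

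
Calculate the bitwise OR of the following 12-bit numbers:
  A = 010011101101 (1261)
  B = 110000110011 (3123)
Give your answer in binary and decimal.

Apply | to each column (1 where either bit is 1):
  010011101101
| 110000110011
--------------
  110011111111

Answer: 110011111111 (3327)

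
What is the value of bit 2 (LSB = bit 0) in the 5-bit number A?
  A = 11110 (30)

Bit 2 is the 3rd from the right.
  11110
    ^
That bit is 1.

Answer: 1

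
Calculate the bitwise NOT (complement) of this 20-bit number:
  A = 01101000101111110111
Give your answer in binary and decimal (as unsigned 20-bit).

Flip each bit (0->1, 1->0):
  01101000101111110111
  10010111010000001000

Answer: 10010111010000001000 (619528)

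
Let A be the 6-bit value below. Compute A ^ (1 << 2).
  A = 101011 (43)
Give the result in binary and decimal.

Mask = 1 << 2 = 000100
Bit 2 of A is 0; XOR with the mask flips it to 1.
  101011
^ 000100
--------
  101111

Answer: 101111 (47)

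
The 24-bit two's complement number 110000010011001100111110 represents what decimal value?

MSB is 1, so the value is negative. Find the magnitude:
1. Invert bits:  001111101100110011000001
2. Add 1:        001111101100110011000010  = 4115650
3. Apply sign:   -4115650

Answer: -4115650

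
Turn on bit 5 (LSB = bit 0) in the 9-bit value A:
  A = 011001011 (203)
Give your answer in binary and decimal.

Mask = 1 << 5 = 000100000
Bit 5 of A is 0, so OR-ing with the mask flips it to 1.
  011001011
| 000100000
-----------
  011101011

Answer: 011101011 (235)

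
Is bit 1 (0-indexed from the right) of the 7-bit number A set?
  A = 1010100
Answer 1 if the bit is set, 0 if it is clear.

Bit 1 is the 2nd from the right.
  1010100
       ^
That bit is 0.

Answer: 0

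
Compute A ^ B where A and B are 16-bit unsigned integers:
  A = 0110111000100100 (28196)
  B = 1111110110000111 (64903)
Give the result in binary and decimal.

Apply ^ to each column (1 where bits differ):
  0110111000100100
^ 1111110110000111
------------------
  1001001110100011

Answer: 1001001110100011 (37795)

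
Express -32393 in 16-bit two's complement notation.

1. Binary of +32393:  0111111010001001
2. Invert bits:     1000000101110110
3. Add 1:           1000000101110111

Answer: 1000000101110111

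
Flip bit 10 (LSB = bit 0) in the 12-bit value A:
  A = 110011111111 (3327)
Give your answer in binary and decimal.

Mask = 1 << 10 = 010000000000
Bit 10 of A is 1; XOR with the mask flips it to 0.
  110011111111
^ 010000000000
--------------
  100011111111

Answer: 100011111111 (2303)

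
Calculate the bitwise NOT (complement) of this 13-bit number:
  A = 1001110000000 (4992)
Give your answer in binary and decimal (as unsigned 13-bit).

Flip each bit (0->1, 1->0):
  1001110000000
  0110001111111

Answer: 0110001111111 (3199)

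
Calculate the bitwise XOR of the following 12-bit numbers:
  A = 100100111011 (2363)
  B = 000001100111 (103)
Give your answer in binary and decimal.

Apply ^ to each column (1 where bits differ):
  100100111011
^ 000001100111
--------------
  100101011100

Answer: 100101011100 (2396)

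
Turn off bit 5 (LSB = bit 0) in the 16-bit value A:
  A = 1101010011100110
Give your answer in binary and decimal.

Mask = ~(1 << 5) = 1111111111011111
Bit 5 of A is 1, so AND-ing with the mask clears it to 0.
  1101010011100110
& 1111111111011111
------------------
  1101010011000110

Answer: 1101010011000110 (54470)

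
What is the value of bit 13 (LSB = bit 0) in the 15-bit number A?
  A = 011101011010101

Bit 13 is the 14th from the right.
  011101011010101
   ^
That bit is 1.

Answer: 1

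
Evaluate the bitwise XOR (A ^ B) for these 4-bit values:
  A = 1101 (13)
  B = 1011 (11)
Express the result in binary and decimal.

Apply ^ to each column (1 where bits differ):
  1101
^ 1011
------
  0110

Answer: 0110 (6)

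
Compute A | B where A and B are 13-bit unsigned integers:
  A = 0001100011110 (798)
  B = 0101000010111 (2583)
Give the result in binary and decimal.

Apply | to each column (1 where either bit is 1):
  0001100011110
| 0101000010111
---------------
  0101100011111

Answer: 0101100011111 (2847)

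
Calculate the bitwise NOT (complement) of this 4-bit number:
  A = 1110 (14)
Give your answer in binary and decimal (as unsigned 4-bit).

Flip each bit (0->1, 1->0):
  1110
  0001

Answer: 0001 (1)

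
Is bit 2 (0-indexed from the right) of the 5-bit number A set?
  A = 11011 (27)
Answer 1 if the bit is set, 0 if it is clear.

Bit 2 is the 3rd from the right.
  11011
    ^
That bit is 0.

Answer: 0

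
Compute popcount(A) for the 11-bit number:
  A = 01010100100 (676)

01010100100
1-bits at positions (from bit 0 = LSB): 2, 5, 7, 9
Count = 4

Answer: 4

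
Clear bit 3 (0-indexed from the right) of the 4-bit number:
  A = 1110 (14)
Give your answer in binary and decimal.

Mask = ~(1 << 3) = 0111
Bit 3 of A is 1, so AND-ing with the mask clears it to 0.
  1110
& 0111
------
  0110

Answer: 0110 (6)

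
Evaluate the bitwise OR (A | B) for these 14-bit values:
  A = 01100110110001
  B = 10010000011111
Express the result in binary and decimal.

Apply | to each column (1 where either bit is 1):
  01100110110001
| 10010000011111
----------------
  11110110111111

Answer: 11110110111111 (15807)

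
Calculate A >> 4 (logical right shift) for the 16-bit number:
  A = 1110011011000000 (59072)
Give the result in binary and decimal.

Logical shift right by 4: drop the bottom 4 bit(s), prepend 4 zero(s) on the left.
  1110011011000000  ->  keep [111001101100], discard [0000], prepend 0000
= 0000111001101100

Answer: 0000111001101100 (3692)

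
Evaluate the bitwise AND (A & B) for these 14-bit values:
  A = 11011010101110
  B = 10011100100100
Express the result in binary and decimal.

Apply & to each column (1 only where both bits are 1):
  11011010101110
& 10011100100100
----------------
  10011000100100

Answer: 10011000100100 (9764)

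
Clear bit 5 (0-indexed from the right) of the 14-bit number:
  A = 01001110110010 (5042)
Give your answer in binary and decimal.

Mask = ~(1 << 5) = 11111111011111
Bit 5 of A is 1, so AND-ing with the mask clears it to 0.
  01001110110010
& 11111111011111
----------------
  01001110010010

Answer: 01001110010010 (5010)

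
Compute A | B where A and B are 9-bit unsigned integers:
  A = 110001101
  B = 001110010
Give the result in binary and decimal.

Apply | to each column (1 where either bit is 1):
  110001101
| 001110010
-----------
  111111111

Answer: 111111111 (511)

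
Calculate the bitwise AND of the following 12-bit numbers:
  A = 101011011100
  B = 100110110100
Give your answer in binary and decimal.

Apply & to each column (1 only where both bits are 1):
  101011011100
& 100110110100
--------------
  100010010100

Answer: 100010010100 (2196)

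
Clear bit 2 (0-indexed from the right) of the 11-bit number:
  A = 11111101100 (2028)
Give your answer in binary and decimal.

Mask = ~(1 << 2) = 11111111011
Bit 2 of A is 1, so AND-ing with the mask clears it to 0.
  11111101100
& 11111111011
-------------
  11111101000

Answer: 11111101000 (2024)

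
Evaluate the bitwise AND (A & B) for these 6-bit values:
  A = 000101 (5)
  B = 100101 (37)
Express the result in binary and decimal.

Apply & to each column (1 only where both bits are 1):
  000101
& 100101
--------
  000101

Answer: 000101 (5)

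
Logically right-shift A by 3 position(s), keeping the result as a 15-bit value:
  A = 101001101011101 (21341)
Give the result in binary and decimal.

Logical shift right by 3: drop the bottom 3 bit(s), prepend 3 zero(s) on the left.
  101001101011101  ->  keep [101001101011], discard [101], prepend 000
= 000101001101011

Answer: 000101001101011 (2667)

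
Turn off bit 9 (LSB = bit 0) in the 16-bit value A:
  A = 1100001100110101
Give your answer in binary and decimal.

Mask = ~(1 << 9) = 1111110111111111
Bit 9 of A is 1, so AND-ing with the mask clears it to 0.
  1100001100110101
& 1111110111111111
------------------
  1100000100110101

Answer: 1100000100110101 (49461)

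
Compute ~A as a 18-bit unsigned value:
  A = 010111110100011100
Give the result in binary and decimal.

Flip each bit (0->1, 1->0):
  010111110100011100
  101000001011100011

Answer: 101000001011100011 (164579)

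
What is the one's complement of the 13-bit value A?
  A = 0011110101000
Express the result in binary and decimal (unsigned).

Flip each bit (0->1, 1->0):
  0011110101000
  1100001010111

Answer: 1100001010111 (6231)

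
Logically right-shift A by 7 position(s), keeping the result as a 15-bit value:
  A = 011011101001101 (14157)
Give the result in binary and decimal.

Logical shift right by 7: drop the bottom 7 bit(s), prepend 7 zero(s) on the left.
  011011101001101  ->  keep [01101110], discard [1001101], prepend 0000000
= 000000001101110

Answer: 000000001101110 (110)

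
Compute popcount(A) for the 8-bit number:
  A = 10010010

10010010
1-bits at positions (from bit 0 = LSB): 1, 4, 7
Count = 3

Answer: 3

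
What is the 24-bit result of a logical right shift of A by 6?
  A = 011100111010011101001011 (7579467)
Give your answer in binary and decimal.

Logical shift right by 6: drop the bottom 6 bit(s), prepend 6 zero(s) on the left.
  011100111010011101001011  ->  keep [011100111010011101], discard [001011], prepend 000000
= 000000011100111010011101

Answer: 000000011100111010011101 (118429)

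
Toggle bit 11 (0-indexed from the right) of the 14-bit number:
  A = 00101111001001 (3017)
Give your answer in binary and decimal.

Mask = 1 << 11 = 00100000000000
Bit 11 of A is 1; XOR with the mask flips it to 0.
  00101111001001
^ 00100000000000
----------------
  00001111001001

Answer: 00001111001001 (969)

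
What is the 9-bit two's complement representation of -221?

1. Binary of +221:  011011101
2. Invert bits:     100100010
3. Add 1:           100100011

Answer: 100100011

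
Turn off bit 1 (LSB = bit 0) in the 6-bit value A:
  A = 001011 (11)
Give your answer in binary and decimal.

Mask = ~(1 << 1) = 111101
Bit 1 of A is 1, so AND-ing with the mask clears it to 0.
  001011
& 111101
--------
  001001

Answer: 001001 (9)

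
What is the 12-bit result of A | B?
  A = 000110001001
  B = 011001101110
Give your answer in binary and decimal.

Apply | to each column (1 where either bit is 1):
  000110001001
| 011001101110
--------------
  011111101111

Answer: 011111101111 (2031)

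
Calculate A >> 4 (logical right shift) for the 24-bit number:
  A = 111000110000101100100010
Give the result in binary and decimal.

Logical shift right by 4: drop the bottom 4 bit(s), prepend 4 zero(s) on the left.
  111000110000101100100010  ->  keep [11100011000010110010], discard [0010], prepend 0000
= 000011100011000010110010

Answer: 000011100011000010110010 (929970)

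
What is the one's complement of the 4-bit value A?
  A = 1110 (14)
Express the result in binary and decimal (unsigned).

Flip each bit (0->1, 1->0):
  1110
  0001

Answer: 0001 (1)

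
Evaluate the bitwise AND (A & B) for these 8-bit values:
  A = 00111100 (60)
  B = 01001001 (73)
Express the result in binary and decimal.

Apply & to each column (1 only where both bits are 1):
  00111100
& 01001001
----------
  00001000

Answer: 00001000 (8)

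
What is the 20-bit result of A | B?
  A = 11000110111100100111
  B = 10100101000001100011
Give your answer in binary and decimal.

Apply | to each column (1 where either bit is 1):
  11000110111100100111
| 10100101000001100011
----------------------
  11100111111101100111

Answer: 11100111111101100111 (950119)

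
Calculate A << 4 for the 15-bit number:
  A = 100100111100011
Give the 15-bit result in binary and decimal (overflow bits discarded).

Shift left by 4: drop the top 4 bit(s), append 4 zero(s) on the right.
  100100111100011  ->  discard [1001], keep [00111100011], append 0000
= 001111000110000

Answer: 001111000110000 (7728)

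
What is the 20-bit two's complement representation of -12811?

1. Binary of +12811:  00000011001000001011
2. Invert bits:     11111100110111110100
3. Add 1:           11111100110111110101

Answer: 11111100110111110101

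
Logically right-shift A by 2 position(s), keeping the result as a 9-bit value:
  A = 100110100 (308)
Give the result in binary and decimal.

Logical shift right by 2: drop the bottom 2 bit(s), prepend 2 zero(s) on the left.
  100110100  ->  keep [1001101], discard [00], prepend 00
= 001001101

Answer: 001001101 (77)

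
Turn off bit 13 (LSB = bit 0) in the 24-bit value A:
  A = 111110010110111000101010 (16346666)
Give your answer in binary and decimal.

Mask = ~(1 << 13) = 111111111101111111111111
Bit 13 of A is 1, so AND-ing with the mask clears it to 0.
  111110010110111000101010
& 111111111101111111111111
--------------------------
  111110010100111000101010

Answer: 111110010100111000101010 (16338474)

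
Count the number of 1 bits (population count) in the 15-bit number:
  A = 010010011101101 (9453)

010010011101101
1-bits at positions (from bit 0 = LSB): 0, 2, 3, 5, 6, 7, 10, 13
Count = 8

Answer: 8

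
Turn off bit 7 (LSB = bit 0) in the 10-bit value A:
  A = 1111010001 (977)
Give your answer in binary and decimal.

Mask = ~(1 << 7) = 1101111111
Bit 7 of A is 1, so AND-ing with the mask clears it to 0.
  1111010001
& 1101111111
------------
  1101010001

Answer: 1101010001 (849)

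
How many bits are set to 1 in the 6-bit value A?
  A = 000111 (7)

000111
1-bits at positions (from bit 0 = LSB): 0, 1, 2
Count = 3

Answer: 3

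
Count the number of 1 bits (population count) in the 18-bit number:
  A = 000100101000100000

000100101000100000
1-bits at positions (from bit 0 = LSB): 5, 9, 11, 14
Count = 4

Answer: 4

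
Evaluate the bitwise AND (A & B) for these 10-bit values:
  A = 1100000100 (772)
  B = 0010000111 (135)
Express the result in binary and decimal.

Apply & to each column (1 only where both bits are 1):
  1100000100
& 0010000111
------------
  0000000100

Answer: 0000000100 (4)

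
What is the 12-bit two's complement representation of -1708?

1. Binary of +1708:  011010101100
2. Invert bits:     100101010011
3. Add 1:           100101010100

Answer: 100101010100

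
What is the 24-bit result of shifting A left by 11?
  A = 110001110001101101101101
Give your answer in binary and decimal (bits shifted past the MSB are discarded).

Shift left by 11: drop the top 11 bit(s), append 11 zero(s) on the right.
  110001110001101101101101  ->  discard [11000111000], keep [1101101101101], append 00000000000
= 110110110110100000000000

Answer: 110110110110100000000000 (14379008)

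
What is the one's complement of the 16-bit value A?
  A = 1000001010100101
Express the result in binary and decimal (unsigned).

Flip each bit (0->1, 1->0):
  1000001010100101
  0111110101011010

Answer: 0111110101011010 (32090)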